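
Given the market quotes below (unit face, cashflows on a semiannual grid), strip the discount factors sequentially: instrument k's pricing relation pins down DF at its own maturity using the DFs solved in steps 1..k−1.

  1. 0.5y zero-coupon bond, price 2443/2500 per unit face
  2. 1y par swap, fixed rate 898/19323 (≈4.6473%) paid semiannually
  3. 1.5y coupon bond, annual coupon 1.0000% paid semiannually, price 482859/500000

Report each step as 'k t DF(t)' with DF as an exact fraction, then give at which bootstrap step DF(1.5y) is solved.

step 1 [0.5y] zero: DF = P = 2443/2500 ≈ 0.977200
step 2 [1y] swap r/2=449/19323: DF=(1 − 449/19323·(0.977200))/(1+449/19323) = 9551/10000 ≈ 0.955100
step 3 [1.5y] bond c/2=1/200: DF=(482859/500000 − 1/200·(0.977200+0.955100))/(1+1/200) = 9513/10000 ≈ 0.951300

1 1/2 2443/2500
2 1 9551/10000
3 3/2 9513/10000
DF(1.5y) is solved at step 3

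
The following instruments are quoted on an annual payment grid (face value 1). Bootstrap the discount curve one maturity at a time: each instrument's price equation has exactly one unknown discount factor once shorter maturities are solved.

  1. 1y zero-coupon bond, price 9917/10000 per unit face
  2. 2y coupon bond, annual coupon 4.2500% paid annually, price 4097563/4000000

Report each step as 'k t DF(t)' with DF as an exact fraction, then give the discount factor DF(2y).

1 1 9917/10000
2 2 4711/5000
DF(2y) = 4711/5000 ≈ 0.942200

step 1 [1y] zero: DF = P = 9917/10000 ≈ 0.991700
step 2 [2y] bond c/1=17/400: DF=(4097563/4000000 − 17/400·(0.991700))/(1+17/400) = 4711/5000 ≈ 0.942200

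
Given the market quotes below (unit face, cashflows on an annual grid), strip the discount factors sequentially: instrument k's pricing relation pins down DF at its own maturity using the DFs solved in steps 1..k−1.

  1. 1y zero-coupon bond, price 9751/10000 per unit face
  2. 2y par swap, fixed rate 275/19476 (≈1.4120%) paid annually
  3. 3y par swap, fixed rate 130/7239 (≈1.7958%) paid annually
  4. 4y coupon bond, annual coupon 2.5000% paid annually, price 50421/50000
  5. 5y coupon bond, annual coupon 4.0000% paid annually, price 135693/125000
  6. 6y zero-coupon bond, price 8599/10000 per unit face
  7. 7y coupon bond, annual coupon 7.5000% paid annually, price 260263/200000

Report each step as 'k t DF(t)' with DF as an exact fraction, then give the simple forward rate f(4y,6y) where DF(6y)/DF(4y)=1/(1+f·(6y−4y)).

step 1 [1y] zero: DF = P = 9751/10000 ≈ 0.975100
step 2 [2y] swap r/1=275/19476: DF=(1 − 275/19476·(0.975100))/(1+275/19476) = 389/400 ≈ 0.972500
step 3 [3y] swap r/1=130/7239: DF=(1 − 130/7239·(0.975100+0.972500))/(1+130/7239) = 237/250 ≈ 0.948000
step 4 [4y] bond c/1=1/40: DF=(50421/50000 − 1/40·(0.975100+0.972500+0.948000))/(1+1/40) = 2283/2500 ≈ 0.913200
step 5 [5y] bond c/1=1/25: DF=(135693/125000 − 1/25·(0.975100+0.972500+0.948000+0.913200))/(1+1/25) = 8973/10000 ≈ 0.897300
step 6 [6y] zero: DF = P = 8599/10000 ≈ 0.859900
step 7 [7y] bond c/1=3/40: DF=(260263/200000 − 3/40·(0.975100+0.972500+0.948000+0.913200+0.897300+0.859900))/(1+3/40) = 4111/5000 ≈ 0.822200

1 1 9751/10000
2 2 389/400
3 3 237/250
4 4 2283/2500
5 5 8973/10000
6 6 8599/10000
7 7 4111/5000
f(4y,6y) = ((2283/2500)/(8599/10000) − 1)/(2) = 533/17198 ≈ 3.0992%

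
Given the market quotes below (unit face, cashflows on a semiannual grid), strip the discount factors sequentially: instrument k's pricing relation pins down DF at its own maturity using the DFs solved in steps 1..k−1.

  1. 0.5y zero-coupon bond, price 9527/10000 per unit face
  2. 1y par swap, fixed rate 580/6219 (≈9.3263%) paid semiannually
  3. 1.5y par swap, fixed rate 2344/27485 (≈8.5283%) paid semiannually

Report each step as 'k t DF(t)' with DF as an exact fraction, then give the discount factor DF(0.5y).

1 1/2 9527/10000
2 1 913/1000
3 3/2 2207/2500
DF(0.5y) = 9527/10000 ≈ 0.952700

step 1 [0.5y] zero: DF = P = 9527/10000 ≈ 0.952700
step 2 [1y] swap r/2=290/6219: DF=(1 − 290/6219·(0.952700))/(1+290/6219) = 913/1000 ≈ 0.913000
step 3 [1.5y] swap r/2=1172/27485: DF=(1 − 1172/27485·(0.952700+0.913000))/(1+1172/27485) = 2207/2500 ≈ 0.882800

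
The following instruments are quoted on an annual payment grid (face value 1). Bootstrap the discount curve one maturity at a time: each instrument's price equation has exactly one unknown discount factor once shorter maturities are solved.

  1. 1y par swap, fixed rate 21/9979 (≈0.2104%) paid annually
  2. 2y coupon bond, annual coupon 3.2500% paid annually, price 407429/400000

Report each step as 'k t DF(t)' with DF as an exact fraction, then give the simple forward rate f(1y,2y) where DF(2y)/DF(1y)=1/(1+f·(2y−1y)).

1 1 9979/10000
2 2 9551/10000
f(1y,2y) = ((9979/10000)/(9551/10000) − 1)/(1) = 428/9551 ≈ 4.4812%

step 1 [1y] swap r/1=21/9979: DF=(1 − 21/9979·(0))/(1+21/9979) = 9979/10000 ≈ 0.997900
step 2 [2y] bond c/1=13/400: DF=(407429/400000 − 13/400·(0.997900))/(1+13/400) = 9551/10000 ≈ 0.955100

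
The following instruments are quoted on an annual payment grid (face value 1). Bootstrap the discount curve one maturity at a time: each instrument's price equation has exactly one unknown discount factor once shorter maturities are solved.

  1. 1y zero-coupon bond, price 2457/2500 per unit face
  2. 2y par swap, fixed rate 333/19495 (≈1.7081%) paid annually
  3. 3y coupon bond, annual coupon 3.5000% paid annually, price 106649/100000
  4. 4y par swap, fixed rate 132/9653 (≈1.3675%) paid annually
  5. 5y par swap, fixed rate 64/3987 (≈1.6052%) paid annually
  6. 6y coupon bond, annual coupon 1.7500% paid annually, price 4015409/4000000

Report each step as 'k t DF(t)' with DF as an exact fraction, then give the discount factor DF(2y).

step 1 [1y] zero: DF = P = 2457/2500 ≈ 0.982800
step 2 [2y] swap r/1=333/19495: DF=(1 − 333/19495·(0.982800))/(1+333/19495) = 9667/10000 ≈ 0.966700
step 3 [3y] bond c/1=7/200: DF=(106649/100000 − 7/200·(0.982800+0.966700))/(1+7/200) = 1929/2000 ≈ 0.964500
step 4 [4y] swap r/1=132/9653: DF=(1 − 132/9653·(0.982800+0.966700+0.964500))/(1+132/9653) = 592/625 ≈ 0.947200
step 5 [5y] swap r/1=64/3987: DF=(1 − 64/3987·(0.982800+0.966700+0.964500+0.947200))/(1+64/3987) = 577/625 ≈ 0.923200
step 6 [6y] bond c/1=7/400: DF=(4015409/4000000 − 7/400·(0.982800+0.966700+0.964500+0.947200+0.923200))/(1+7/400) = 9043/10000 ≈ 0.904300

1 1 2457/2500
2 2 9667/10000
3 3 1929/2000
4 4 592/625
5 5 577/625
6 6 9043/10000
DF(2y) = 9667/10000 ≈ 0.966700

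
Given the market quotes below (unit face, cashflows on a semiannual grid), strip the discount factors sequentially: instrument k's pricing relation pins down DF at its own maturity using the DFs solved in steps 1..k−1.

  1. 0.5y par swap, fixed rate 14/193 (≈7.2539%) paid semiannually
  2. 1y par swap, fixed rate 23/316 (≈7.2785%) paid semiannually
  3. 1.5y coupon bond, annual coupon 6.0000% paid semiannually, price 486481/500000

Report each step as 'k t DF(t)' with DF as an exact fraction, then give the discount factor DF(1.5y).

1 1/2 193/200
2 1 931/1000
3 3/2 4447/5000
DF(1.5y) = 4447/5000 ≈ 0.889400

step 1 [0.5y] swap r/2=7/193: DF=(1 − 7/193·(0))/(1+7/193) = 193/200 ≈ 0.965000
step 2 [1y] swap r/2=23/632: DF=(1 − 23/632·(0.965000))/(1+23/632) = 931/1000 ≈ 0.931000
step 3 [1.5y] bond c/2=3/100: DF=(486481/500000 − 3/100·(0.965000+0.931000))/(1+3/100) = 4447/5000 ≈ 0.889400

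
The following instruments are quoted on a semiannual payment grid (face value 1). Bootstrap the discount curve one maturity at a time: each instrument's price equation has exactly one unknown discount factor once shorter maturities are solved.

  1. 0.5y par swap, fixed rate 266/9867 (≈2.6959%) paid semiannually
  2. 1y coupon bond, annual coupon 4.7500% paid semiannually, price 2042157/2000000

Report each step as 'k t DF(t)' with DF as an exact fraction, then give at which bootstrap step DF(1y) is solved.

step 1 [0.5y] swap r/2=133/9867: DF=(1 − 133/9867·(0))/(1+133/9867) = 9867/10000 ≈ 0.986700
step 2 [1y] bond c/2=19/800: DF=(2042157/2000000 − 19/800·(0.986700))/(1+19/800) = 1949/2000 ≈ 0.974500

1 1/2 9867/10000
2 1 1949/2000
DF(1y) is solved at step 2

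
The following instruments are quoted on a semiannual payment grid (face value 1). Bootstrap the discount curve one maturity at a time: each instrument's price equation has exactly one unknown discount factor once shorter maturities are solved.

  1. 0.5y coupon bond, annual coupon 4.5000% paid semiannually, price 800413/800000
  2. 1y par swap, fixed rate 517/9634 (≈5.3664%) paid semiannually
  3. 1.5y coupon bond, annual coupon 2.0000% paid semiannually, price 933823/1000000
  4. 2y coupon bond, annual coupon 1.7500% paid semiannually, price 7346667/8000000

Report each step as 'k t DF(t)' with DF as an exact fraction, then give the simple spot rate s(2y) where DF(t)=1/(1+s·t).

1 1/2 1957/2000
2 1 9483/10000
3 3/2 1811/2000
4 2 4429/5000
s(2y) = (1/(4429/5000) − 1)/(2) = 571/8858 ≈ 6.4462%

step 1 [0.5y] bond c/2=9/400: DF=(800413/800000 − 9/400·(0))/(1+9/400) = 1957/2000 ≈ 0.978500
step 2 [1y] swap r/2=517/19268: DF=(1 − 517/19268·(0.978500))/(1+517/19268) = 9483/10000 ≈ 0.948300
step 3 [1.5y] bond c/2=1/100: DF=(933823/1000000 − 1/100·(0.978500+0.948300))/(1+1/100) = 1811/2000 ≈ 0.905500
step 4 [2y] bond c/2=7/800: DF=(7346667/8000000 − 7/800·(0.978500+0.948300+0.905500))/(1+7/800) = 4429/5000 ≈ 0.885800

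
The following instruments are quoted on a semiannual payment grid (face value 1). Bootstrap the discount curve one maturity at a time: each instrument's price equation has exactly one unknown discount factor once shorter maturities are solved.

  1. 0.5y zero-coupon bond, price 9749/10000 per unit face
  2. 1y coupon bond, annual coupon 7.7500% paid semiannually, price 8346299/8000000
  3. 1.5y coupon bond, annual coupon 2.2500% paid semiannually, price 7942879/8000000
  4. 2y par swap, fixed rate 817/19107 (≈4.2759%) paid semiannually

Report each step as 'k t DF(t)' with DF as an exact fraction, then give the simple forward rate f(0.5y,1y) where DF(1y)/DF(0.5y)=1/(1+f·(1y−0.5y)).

1 1/2 9749/10000
2 1 121/125
3 3/2 4801/5000
4 2 9183/10000
f(0.5y,1y) = ((9749/10000)/(121/125) − 1)/(1/2) = 69/4840 ≈ 1.4256%

step 1 [0.5y] zero: DF = P = 9749/10000 ≈ 0.974900
step 2 [1y] bond c/2=31/800: DF=(8346299/8000000 − 31/800·(0.974900))/(1+31/800) = 121/125 ≈ 0.968000
step 3 [1.5y] bond c/2=9/800: DF=(7942879/8000000 − 9/800·(0.974900+0.968000))/(1+9/800) = 4801/5000 ≈ 0.960200
step 4 [2y] swap r/2=817/38214: DF=(1 − 817/38214·(0.974900+0.968000+0.960200))/(1+817/38214) = 9183/10000 ≈ 0.918300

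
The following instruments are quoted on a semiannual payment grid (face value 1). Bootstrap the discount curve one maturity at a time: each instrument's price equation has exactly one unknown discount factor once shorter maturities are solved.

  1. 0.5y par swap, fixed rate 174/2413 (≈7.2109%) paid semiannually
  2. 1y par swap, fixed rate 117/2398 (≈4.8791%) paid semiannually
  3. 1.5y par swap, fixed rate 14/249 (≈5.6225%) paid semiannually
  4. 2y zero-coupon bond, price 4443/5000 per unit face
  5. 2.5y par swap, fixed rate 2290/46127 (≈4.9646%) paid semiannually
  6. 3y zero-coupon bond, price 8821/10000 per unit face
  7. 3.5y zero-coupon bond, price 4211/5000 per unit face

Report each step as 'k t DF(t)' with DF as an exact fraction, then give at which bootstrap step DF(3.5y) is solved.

step 1 [0.5y] swap r/2=87/2413: DF=(1 − 87/2413·(0))/(1+87/2413) = 2413/2500 ≈ 0.965200
step 2 [1y] swap r/2=117/4796: DF=(1 − 117/4796·(0.965200))/(1+117/4796) = 2383/2500 ≈ 0.953200
step 3 [1.5y] swap r/2=7/249: DF=(1 − 7/249·(0.965200+0.953200))/(1+7/249) = 4601/5000 ≈ 0.920200
step 4 [2y] zero: DF = P = 4443/5000 ≈ 0.888600
step 5 [2.5y] swap r/2=1145/46127: DF=(1 − 1145/46127·(0.965200+0.953200+0.920200+0.888600))/(1+1145/46127) = 1771/2000 ≈ 0.885500
step 6 [3y] zero: DF = P = 8821/10000 ≈ 0.882100
step 7 [3.5y] zero: DF = P = 4211/5000 ≈ 0.842200

1 1/2 2413/2500
2 1 2383/2500
3 3/2 4601/5000
4 2 4443/5000
5 5/2 1771/2000
6 3 8821/10000
7 7/2 4211/5000
DF(3.5y) is solved at step 7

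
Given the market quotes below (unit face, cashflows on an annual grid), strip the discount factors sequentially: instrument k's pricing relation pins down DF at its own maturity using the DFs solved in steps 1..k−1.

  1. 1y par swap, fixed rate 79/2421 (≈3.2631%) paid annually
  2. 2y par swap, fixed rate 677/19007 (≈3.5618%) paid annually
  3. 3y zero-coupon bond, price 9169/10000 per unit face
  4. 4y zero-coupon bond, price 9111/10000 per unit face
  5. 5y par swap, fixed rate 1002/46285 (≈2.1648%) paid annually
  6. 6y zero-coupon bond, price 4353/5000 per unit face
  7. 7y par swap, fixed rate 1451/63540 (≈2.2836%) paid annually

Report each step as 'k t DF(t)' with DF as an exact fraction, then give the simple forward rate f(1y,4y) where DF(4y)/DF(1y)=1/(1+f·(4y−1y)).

step 1 [1y] swap r/1=79/2421: DF=(1 − 79/2421·(0))/(1+79/2421) = 2421/2500 ≈ 0.968400
step 2 [2y] swap r/1=677/19007: DF=(1 − 677/19007·(0.968400))/(1+677/19007) = 9323/10000 ≈ 0.932300
step 3 [3y] zero: DF = P = 9169/10000 ≈ 0.916900
step 4 [4y] zero: DF = P = 9111/10000 ≈ 0.911100
step 5 [5y] swap r/1=1002/46285: DF=(1 − 1002/46285·(0.968400+0.932300+0.916900+0.911100))/(1+1002/46285) = 4499/5000 ≈ 0.899800
step 6 [6y] zero: DF = P = 4353/5000 ≈ 0.870600
step 7 [7y] swap r/1=1451/63540: DF=(1 − 1451/63540·(0.968400+0.932300+0.916900+0.911100+0.899800+0.870600))/(1+1451/63540) = 8549/10000 ≈ 0.854900

1 1 2421/2500
2 2 9323/10000
3 3 9169/10000
4 4 9111/10000
5 5 4499/5000
6 6 4353/5000
7 7 8549/10000
f(1y,4y) = ((2421/2500)/(9111/10000) − 1)/(3) = 191/9111 ≈ 2.0964%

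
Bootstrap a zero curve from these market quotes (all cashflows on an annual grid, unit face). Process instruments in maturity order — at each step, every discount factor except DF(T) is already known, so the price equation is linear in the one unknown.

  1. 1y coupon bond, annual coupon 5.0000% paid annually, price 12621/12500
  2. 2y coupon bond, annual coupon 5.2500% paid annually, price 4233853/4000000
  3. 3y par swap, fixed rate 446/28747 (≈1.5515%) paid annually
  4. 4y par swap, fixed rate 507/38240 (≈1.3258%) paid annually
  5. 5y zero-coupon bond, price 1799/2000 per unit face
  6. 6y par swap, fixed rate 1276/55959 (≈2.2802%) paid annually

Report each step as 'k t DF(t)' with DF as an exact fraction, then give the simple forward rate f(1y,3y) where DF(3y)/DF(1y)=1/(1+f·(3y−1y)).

step 1 [1y] bond c/1=1/20: DF=(12621/12500 − 1/20·(0))/(1+1/20) = 601/625 ≈ 0.961600
step 2 [2y] bond c/1=21/400: DF=(4233853/4000000 − 21/400·(0.961600))/(1+21/400) = 9577/10000 ≈ 0.957700
step 3 [3y] swap r/1=446/28747: DF=(1 − 446/28747·(0.961600+0.957700))/(1+446/28747) = 4777/5000 ≈ 0.955400
step 4 [4y] swap r/1=507/38240: DF=(1 − 507/38240·(0.961600+0.957700+0.955400))/(1+507/38240) = 9493/10000 ≈ 0.949300
step 5 [5y] zero: DF = P = 1799/2000 ≈ 0.899500
step 6 [6y] swap r/1=1276/55959: DF=(1 − 1276/55959·(0.961600+0.957700+0.955400+0.949300+0.899500))/(1+1276/55959) = 2181/2500 ≈ 0.872400

1 1 601/625
2 2 9577/10000
3 3 4777/5000
4 4 9493/10000
5 5 1799/2000
6 6 2181/2500
f(1y,3y) = ((601/625)/(4777/5000) − 1)/(2) = 31/9554 ≈ 0.3245%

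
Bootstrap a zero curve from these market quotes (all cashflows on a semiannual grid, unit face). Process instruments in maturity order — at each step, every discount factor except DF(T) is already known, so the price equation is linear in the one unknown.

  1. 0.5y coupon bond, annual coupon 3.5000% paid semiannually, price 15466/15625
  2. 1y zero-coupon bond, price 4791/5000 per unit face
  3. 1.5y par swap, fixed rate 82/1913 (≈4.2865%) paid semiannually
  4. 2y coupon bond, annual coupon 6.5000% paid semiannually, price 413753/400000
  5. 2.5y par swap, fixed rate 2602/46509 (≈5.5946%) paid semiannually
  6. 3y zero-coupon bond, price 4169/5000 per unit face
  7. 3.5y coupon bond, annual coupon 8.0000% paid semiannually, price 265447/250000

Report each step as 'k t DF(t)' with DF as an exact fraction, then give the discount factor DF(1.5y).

1 1/2 608/625
2 1 4791/5000
3 3/2 1877/2000
4 2 1823/2000
5 5/2 8699/10000
6 3 4169/5000
7 7/2 81/100
DF(1.5y) = 1877/2000 ≈ 0.938500

step 1 [0.5y] bond c/2=7/400: DF=(15466/15625 − 7/400·(0))/(1+7/400) = 608/625 ≈ 0.972800
step 2 [1y] zero: DF = P = 4791/5000 ≈ 0.958200
step 3 [1.5y] swap r/2=41/1913: DF=(1 − 41/1913·(0.972800+0.958200))/(1+41/1913) = 1877/2000 ≈ 0.938500
step 4 [2y] bond c/2=13/400: DF=(413753/400000 − 13/400·(0.972800+0.958200+0.938500))/(1+13/400) = 1823/2000 ≈ 0.911500
step 5 [2.5y] swap r/2=1301/46509: DF=(1 − 1301/46509·(0.972800+0.958200+0.938500+0.911500))/(1+1301/46509) = 8699/10000 ≈ 0.869900
step 6 [3y] zero: DF = P = 4169/5000 ≈ 0.833800
step 7 [3.5y] bond c/2=1/25: DF=(265447/250000 − 1/25·(0.972800+0.958200+0.938500+0.911500+0.869900+0.833800))/(1+1/25) = 81/100 ≈ 0.810000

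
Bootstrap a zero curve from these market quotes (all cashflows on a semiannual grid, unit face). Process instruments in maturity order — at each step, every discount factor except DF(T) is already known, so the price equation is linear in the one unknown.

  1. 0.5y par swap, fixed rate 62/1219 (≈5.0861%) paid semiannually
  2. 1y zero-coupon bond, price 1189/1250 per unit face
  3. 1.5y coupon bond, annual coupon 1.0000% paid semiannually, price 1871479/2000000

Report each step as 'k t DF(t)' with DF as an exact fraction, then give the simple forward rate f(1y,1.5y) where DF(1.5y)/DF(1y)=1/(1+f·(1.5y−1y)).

1 1/2 1219/1250
2 1 1189/1250
3 3/2 1843/2000
f(1y,1.5y) = ((1189/1250)/(1843/2000) − 1)/(1/2) = 594/9215 ≈ 6.4460%

step 1 [0.5y] swap r/2=31/1219: DF=(1 − 31/1219·(0))/(1+31/1219) = 1219/1250 ≈ 0.975200
step 2 [1y] zero: DF = P = 1189/1250 ≈ 0.951200
step 3 [1.5y] bond c/2=1/200: DF=(1871479/2000000 − 1/200·(0.975200+0.951200))/(1+1/200) = 1843/2000 ≈ 0.921500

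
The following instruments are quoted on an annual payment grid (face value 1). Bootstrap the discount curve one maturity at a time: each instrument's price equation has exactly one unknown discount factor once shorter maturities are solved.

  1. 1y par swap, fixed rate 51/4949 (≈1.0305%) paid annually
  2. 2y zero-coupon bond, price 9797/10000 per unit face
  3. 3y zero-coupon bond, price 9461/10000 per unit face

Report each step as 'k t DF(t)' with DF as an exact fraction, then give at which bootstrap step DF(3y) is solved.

1 1 4949/5000
2 2 9797/10000
3 3 9461/10000
DF(3y) is solved at step 3

step 1 [1y] swap r/1=51/4949: DF=(1 − 51/4949·(0))/(1+51/4949) = 4949/5000 ≈ 0.989800
step 2 [2y] zero: DF = P = 9797/10000 ≈ 0.979700
step 3 [3y] zero: DF = P = 9461/10000 ≈ 0.946100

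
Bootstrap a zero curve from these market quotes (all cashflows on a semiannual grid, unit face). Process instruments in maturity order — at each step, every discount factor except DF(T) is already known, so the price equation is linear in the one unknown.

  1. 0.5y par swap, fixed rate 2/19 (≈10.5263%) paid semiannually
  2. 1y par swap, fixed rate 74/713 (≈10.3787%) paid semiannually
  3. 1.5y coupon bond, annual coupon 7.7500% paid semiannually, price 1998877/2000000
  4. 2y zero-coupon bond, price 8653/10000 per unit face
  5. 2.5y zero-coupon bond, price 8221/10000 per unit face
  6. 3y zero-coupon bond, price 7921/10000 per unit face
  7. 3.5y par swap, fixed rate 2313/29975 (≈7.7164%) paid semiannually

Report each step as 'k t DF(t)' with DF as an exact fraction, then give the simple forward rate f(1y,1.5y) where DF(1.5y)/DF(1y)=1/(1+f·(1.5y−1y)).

1 1/2 19/20
2 1 4519/5000
3 3/2 893/1000
4 2 8653/10000
5 5/2 8221/10000
6 3 7921/10000
7 7/2 7687/10000
f(1y,1.5y) = ((4519/5000)/(893/1000) − 1)/(1/2) = 108/4465 ≈ 2.4188%

step 1 [0.5y] swap r/2=1/19: DF=(1 − 1/19·(0))/(1+1/19) = 19/20 ≈ 0.950000
step 2 [1y] swap r/2=37/713: DF=(1 − 37/713·(0.950000))/(1+37/713) = 4519/5000 ≈ 0.903800
step 3 [1.5y] bond c/2=31/800: DF=(1998877/2000000 − 31/800·(0.950000+0.903800))/(1+31/800) = 893/1000 ≈ 0.893000
step 4 [2y] zero: DF = P = 8653/10000 ≈ 0.865300
step 5 [2.5y] zero: DF = P = 8221/10000 ≈ 0.822100
step 6 [3y] zero: DF = P = 7921/10000 ≈ 0.792100
step 7 [3.5y] swap r/2=2313/59950: DF=(1 − 2313/59950·(0.950000+0.903800+0.893000+0.865300+0.822100+0.792100))/(1+2313/59950) = 7687/10000 ≈ 0.768700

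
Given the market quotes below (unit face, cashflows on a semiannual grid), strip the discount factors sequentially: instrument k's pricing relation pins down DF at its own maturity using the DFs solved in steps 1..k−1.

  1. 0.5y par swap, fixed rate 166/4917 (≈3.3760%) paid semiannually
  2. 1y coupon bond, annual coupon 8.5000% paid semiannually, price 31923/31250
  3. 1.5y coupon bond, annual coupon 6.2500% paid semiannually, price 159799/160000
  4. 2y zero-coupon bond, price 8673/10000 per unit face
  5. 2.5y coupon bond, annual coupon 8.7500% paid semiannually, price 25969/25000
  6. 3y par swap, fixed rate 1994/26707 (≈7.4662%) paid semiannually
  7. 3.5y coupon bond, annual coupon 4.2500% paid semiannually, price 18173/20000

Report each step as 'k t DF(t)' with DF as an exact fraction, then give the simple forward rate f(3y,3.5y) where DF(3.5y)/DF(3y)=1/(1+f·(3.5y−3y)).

step 1 [0.5y] swap r/2=83/4917: DF=(1 − 83/4917·(0))/(1+83/4917) = 4917/5000 ≈ 0.983400
step 2 [1y] bond c/2=17/400: DF=(31923/31250 − 17/400·(0.983400))/(1+17/400) = 4699/5000 ≈ 0.939800
step 3 [1.5y] bond c/2=1/32: DF=(159799/160000 − 1/32·(0.983400+0.939800))/(1+1/32) = 4551/5000 ≈ 0.910200
step 4 [2y] zero: DF = P = 8673/10000 ≈ 0.867300
step 5 [2.5y] bond c/2=7/160: DF=(25969/25000 − 7/160·(0.983400+0.939800+0.910200+0.867300))/(1+7/160) = 8401/10000 ≈ 0.840100
step 6 [3y] swap r/2=997/26707: DF=(1 − 997/26707·(0.983400+0.939800+0.910200+0.867300+0.840100))/(1+997/26707) = 4003/5000 ≈ 0.800600
step 7 [3.5y] bond c/2=17/800: DF=(18173/20000 − 17/800·(0.983400+0.939800+0.910200+0.867300+0.840100+0.800600))/(1+17/800) = 3893/5000 ≈ 0.778600

1 1/2 4917/5000
2 1 4699/5000
3 3/2 4551/5000
4 2 8673/10000
5 5/2 8401/10000
6 3 4003/5000
7 7/2 3893/5000
f(3y,3.5y) = ((4003/5000)/(3893/5000) − 1)/(1/2) = 220/3893 ≈ 5.6512%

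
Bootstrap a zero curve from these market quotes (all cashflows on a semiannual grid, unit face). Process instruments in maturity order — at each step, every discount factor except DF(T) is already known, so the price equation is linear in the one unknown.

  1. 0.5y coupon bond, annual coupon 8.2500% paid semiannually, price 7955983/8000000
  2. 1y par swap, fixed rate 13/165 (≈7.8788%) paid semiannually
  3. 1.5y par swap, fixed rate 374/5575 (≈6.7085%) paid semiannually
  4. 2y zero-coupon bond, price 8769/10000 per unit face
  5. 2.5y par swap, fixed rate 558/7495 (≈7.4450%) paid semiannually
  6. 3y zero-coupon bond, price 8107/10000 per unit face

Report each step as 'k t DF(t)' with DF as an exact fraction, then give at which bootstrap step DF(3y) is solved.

1 1/2 9551/10000
2 1 9259/10000
3 3/2 1813/2000
4 2 8769/10000
5 5/2 4163/5000
6 3 8107/10000
DF(3y) is solved at step 6

step 1 [0.5y] bond c/2=33/800: DF=(7955983/8000000 − 33/800·(0))/(1+33/800) = 9551/10000 ≈ 0.955100
step 2 [1y] swap r/2=13/330: DF=(1 − 13/330·(0.955100))/(1+13/330) = 9259/10000 ≈ 0.925900
step 3 [1.5y] swap r/2=187/5575: DF=(1 − 187/5575·(0.955100+0.925900))/(1+187/5575) = 1813/2000 ≈ 0.906500
step 4 [2y] zero: DF = P = 8769/10000 ≈ 0.876900
step 5 [2.5y] swap r/2=279/7495: DF=(1 − 279/7495·(0.955100+0.925900+0.906500+0.876900))/(1+279/7495) = 4163/5000 ≈ 0.832600
step 6 [3y] zero: DF = P = 8107/10000 ≈ 0.810700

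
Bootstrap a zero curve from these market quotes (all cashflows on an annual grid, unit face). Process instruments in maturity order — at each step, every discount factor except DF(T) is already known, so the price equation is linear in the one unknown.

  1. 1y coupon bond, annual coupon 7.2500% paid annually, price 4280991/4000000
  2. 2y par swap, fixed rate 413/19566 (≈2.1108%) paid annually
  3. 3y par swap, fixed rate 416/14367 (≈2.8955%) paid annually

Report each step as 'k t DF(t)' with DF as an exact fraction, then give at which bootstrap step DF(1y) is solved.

step 1 [1y] bond c/1=29/400: DF=(4280991/4000000 − 29/400·(0))/(1+29/400) = 9979/10000 ≈ 0.997900
step 2 [2y] swap r/1=413/19566: DF=(1 − 413/19566·(0.997900))/(1+413/19566) = 9587/10000 ≈ 0.958700
step 3 [3y] swap r/1=416/14367: DF=(1 − 416/14367·(0.997900+0.958700))/(1+416/14367) = 573/625 ≈ 0.916800

1 1 9979/10000
2 2 9587/10000
3 3 573/625
DF(1y) is solved at step 1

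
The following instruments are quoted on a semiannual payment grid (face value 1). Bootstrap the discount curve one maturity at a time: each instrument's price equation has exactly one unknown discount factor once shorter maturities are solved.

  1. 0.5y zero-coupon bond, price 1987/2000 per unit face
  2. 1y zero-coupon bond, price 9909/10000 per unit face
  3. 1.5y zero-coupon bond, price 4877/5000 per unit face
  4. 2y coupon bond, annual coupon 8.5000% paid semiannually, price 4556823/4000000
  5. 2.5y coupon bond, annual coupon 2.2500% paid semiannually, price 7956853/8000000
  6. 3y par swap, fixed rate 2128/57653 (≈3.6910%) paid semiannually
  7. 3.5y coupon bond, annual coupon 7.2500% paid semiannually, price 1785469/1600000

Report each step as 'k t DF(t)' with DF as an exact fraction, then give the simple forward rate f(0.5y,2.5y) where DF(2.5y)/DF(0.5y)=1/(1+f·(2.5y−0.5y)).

step 1 [0.5y] zero: DF = P = 1987/2000 ≈ 0.993500
step 2 [1y] zero: DF = P = 9909/10000 ≈ 0.990900
step 3 [1.5y] zero: DF = P = 4877/5000 ≈ 0.975400
step 4 [2y] bond c/2=17/400: DF=(4556823/4000000 − 17/400·(0.993500+0.990900+0.975400))/(1+17/400) = 9721/10000 ≈ 0.972100
step 5 [2.5y] bond c/2=9/800: DF=(7956853/8000000 − 9/800·(0.993500+0.990900+0.975400+0.972100))/(1+9/800) = 4699/5000 ≈ 0.939800
step 6 [3y] swap r/2=1064/57653: DF=(1 − 1064/57653·(0.993500+0.990900+0.975400+0.972100+0.939800))/(1+1064/57653) = 1117/1250 ≈ 0.893600
step 7 [3.5y] bond c/2=29/800: DF=(1785469/1600000 − 29/800·(0.993500+0.990900+0.975400+0.972100+0.939800+0.893600))/(1+29/800) = 547/625 ≈ 0.875200

1 1/2 1987/2000
2 1 9909/10000
3 3/2 4877/5000
4 2 9721/10000
5 5/2 4699/5000
6 3 1117/1250
7 7/2 547/625
f(0.5y,2.5y) = ((1987/2000)/(4699/5000) − 1)/(2) = 537/18796 ≈ 2.8570%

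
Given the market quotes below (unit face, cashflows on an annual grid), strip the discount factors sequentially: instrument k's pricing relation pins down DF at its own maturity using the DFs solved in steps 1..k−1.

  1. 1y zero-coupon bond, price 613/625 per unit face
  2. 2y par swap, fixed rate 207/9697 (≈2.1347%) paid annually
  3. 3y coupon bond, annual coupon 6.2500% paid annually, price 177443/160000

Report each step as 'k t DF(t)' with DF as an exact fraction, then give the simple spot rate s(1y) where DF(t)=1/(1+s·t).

step 1 [1y] zero: DF = P = 613/625 ≈ 0.980800
step 2 [2y] swap r/1=207/9697: DF=(1 − 207/9697·(0.980800))/(1+207/9697) = 4793/5000 ≈ 0.958600
step 3 [3y] bond c/1=1/16: DF=(177443/160000 − 1/16·(0.980800+0.958600))/(1+1/16) = 9297/10000 ≈ 0.929700

1 1 613/625
2 2 4793/5000
3 3 9297/10000
s(1y) = (1/(613/625) − 1)/(1) = 12/613 ≈ 1.9576%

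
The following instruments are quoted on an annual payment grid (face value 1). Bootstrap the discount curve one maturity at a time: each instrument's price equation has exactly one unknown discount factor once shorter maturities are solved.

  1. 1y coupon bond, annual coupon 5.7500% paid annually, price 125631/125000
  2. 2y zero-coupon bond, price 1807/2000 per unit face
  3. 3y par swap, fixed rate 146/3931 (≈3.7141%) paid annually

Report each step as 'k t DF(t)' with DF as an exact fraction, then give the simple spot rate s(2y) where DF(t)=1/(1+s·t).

step 1 [1y] bond c/1=23/400: DF=(125631/125000 − 23/400·(0))/(1+23/400) = 594/625 ≈ 0.950400
step 2 [2y] zero: DF = P = 1807/2000 ≈ 0.903500
step 3 [3y] swap r/1=146/3931: DF=(1 − 146/3931·(0.950400+0.903500))/(1+146/3931) = 4489/5000 ≈ 0.897800

1 1 594/625
2 2 1807/2000
3 3 4489/5000
s(2y) = (1/(1807/2000) − 1)/(2) = 193/3614 ≈ 5.3403%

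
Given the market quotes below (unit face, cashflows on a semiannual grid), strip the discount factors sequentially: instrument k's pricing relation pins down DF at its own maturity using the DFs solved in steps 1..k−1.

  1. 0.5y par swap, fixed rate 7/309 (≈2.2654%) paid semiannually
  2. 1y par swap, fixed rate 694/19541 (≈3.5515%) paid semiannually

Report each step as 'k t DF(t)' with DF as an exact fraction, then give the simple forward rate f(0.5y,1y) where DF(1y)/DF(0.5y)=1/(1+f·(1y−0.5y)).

1 1/2 618/625
2 1 9653/10000
f(0.5y,1y) = ((618/625)/(9653/10000) − 1)/(1/2) = 470/9653 ≈ 4.8690%

step 1 [0.5y] swap r/2=7/618: DF=(1 − 7/618·(0))/(1+7/618) = 618/625 ≈ 0.988800
step 2 [1y] swap r/2=347/19541: DF=(1 − 347/19541·(0.988800))/(1+347/19541) = 9653/10000 ≈ 0.965300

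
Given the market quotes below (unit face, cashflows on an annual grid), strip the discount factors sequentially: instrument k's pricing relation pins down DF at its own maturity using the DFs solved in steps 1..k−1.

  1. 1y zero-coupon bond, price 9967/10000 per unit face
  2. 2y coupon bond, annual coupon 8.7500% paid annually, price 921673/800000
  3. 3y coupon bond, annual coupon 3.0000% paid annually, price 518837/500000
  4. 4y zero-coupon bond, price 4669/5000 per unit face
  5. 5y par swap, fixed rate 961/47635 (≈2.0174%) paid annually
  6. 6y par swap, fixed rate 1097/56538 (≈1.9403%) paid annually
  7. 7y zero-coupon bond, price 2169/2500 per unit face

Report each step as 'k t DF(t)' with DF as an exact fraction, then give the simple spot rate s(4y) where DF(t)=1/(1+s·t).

1 1 9967/10000
2 2 612/625
3 3 9499/10000
4 4 4669/5000
5 5 9039/10000
6 6 8903/10000
7 7 2169/2500
s(4y) = (1/(4669/5000) − 1)/(4) = 331/18676 ≈ 1.7723%

step 1 [1y] zero: DF = P = 9967/10000 ≈ 0.996700
step 2 [2y] bond c/1=7/80: DF=(921673/800000 − 7/80·(0.996700))/(1+7/80) = 612/625 ≈ 0.979200
step 3 [3y] bond c/1=3/100: DF=(518837/500000 − 3/100·(0.996700+0.979200))/(1+3/100) = 9499/10000 ≈ 0.949900
step 4 [4y] zero: DF = P = 4669/5000 ≈ 0.933800
step 5 [5y] swap r/1=961/47635: DF=(1 − 961/47635·(0.996700+0.979200+0.949900+0.933800))/(1+961/47635) = 9039/10000 ≈ 0.903900
step 6 [6y] swap r/1=1097/56538: DF=(1 − 1097/56538·(0.996700+0.979200+0.949900+0.933800+0.903900))/(1+1097/56538) = 8903/10000 ≈ 0.890300
step 7 [7y] zero: DF = P = 2169/2500 ≈ 0.867600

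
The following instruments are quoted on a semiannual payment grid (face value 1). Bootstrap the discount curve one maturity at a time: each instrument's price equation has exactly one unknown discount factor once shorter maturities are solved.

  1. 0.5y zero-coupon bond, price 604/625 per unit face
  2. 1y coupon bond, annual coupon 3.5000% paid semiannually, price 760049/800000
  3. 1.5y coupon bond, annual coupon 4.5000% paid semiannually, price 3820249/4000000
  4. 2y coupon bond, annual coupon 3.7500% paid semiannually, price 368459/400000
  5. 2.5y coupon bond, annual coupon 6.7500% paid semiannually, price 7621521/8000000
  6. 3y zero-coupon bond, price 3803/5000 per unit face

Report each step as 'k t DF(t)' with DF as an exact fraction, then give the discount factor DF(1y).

step 1 [0.5y] zero: DF = P = 604/625 ≈ 0.966400
step 2 [1y] bond c/2=7/400: DF=(760049/800000 − 7/400·(0.966400))/(1+7/400) = 9171/10000 ≈ 0.917100
step 3 [1.5y] bond c/2=9/400: DF=(3820249/4000000 − 9/400·(0.966400+0.917100))/(1+9/400) = 4463/5000 ≈ 0.892600
step 4 [2y] bond c/2=3/160: DF=(368459/400000 − 3/160·(0.966400+0.917100+0.892600))/(1+3/160) = 8531/10000 ≈ 0.853100
step 5 [2.5y] bond c/2=27/800: DF=(7621521/8000000 − 27/800·(0.966400+0.917100+0.892600+0.853100))/(1+27/800) = 8031/10000 ≈ 0.803100
step 6 [3y] zero: DF = P = 3803/5000 ≈ 0.760600

1 1/2 604/625
2 1 9171/10000
3 3/2 4463/5000
4 2 8531/10000
5 5/2 8031/10000
6 3 3803/5000
DF(1y) = 9171/10000 ≈ 0.917100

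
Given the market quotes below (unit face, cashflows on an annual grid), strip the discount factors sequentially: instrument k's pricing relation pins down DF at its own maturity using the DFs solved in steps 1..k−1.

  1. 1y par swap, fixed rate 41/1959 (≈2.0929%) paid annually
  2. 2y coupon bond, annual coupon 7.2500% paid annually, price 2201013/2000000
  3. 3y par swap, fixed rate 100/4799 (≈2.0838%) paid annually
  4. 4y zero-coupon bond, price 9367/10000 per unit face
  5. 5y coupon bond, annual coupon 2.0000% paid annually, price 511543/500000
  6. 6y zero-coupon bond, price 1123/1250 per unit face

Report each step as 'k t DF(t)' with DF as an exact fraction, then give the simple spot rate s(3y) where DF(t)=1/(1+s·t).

1 1 1959/2000
2 2 9599/10000
3 3 47/50
4 4 9367/10000
5 5 4641/5000
6 6 1123/1250
s(3y) = (1/(47/50) − 1)/(3) = 1/47 ≈ 2.1277%

step 1 [1y] swap r/1=41/1959: DF=(1 − 41/1959·(0))/(1+41/1959) = 1959/2000 ≈ 0.979500
step 2 [2y] bond c/1=29/400: DF=(2201013/2000000 − 29/400·(0.979500))/(1+29/400) = 9599/10000 ≈ 0.959900
step 3 [3y] swap r/1=100/4799: DF=(1 − 100/4799·(0.979500+0.959900))/(1+100/4799) = 47/50 ≈ 0.940000
step 4 [4y] zero: DF = P = 9367/10000 ≈ 0.936700
step 5 [5y] bond c/1=1/50: DF=(511543/500000 − 1/50·(0.979500+0.959900+0.940000+0.936700))/(1+1/50) = 4641/5000 ≈ 0.928200
step 6 [6y] zero: DF = P = 1123/1250 ≈ 0.898400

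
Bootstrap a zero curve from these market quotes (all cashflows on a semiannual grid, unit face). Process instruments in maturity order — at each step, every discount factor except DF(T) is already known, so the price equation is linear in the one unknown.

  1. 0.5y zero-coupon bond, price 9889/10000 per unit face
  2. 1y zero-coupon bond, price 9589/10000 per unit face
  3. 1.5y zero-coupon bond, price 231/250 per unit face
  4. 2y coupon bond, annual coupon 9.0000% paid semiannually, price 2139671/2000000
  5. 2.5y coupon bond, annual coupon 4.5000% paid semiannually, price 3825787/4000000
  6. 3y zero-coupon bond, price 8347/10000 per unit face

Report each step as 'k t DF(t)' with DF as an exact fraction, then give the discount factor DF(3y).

step 1 [0.5y] zero: DF = P = 9889/10000 ≈ 0.988900
step 2 [1y] zero: DF = P = 9589/10000 ≈ 0.958900
step 3 [1.5y] zero: DF = P = 231/250 ≈ 0.924000
step 4 [2y] bond c/2=9/200: DF=(2139671/2000000 − 9/200·(0.988900+0.958900+0.924000))/(1+9/200) = 9001/10000 ≈ 0.900100
step 5 [2.5y] bond c/2=9/400: DF=(3825787/4000000 − 9/400·(0.988900+0.958900+0.924000+0.900100))/(1+9/400) = 2131/2500 ≈ 0.852400
step 6 [3y] zero: DF = P = 8347/10000 ≈ 0.834700

1 1/2 9889/10000
2 1 9589/10000
3 3/2 231/250
4 2 9001/10000
5 5/2 2131/2500
6 3 8347/10000
DF(3y) = 8347/10000 ≈ 0.834700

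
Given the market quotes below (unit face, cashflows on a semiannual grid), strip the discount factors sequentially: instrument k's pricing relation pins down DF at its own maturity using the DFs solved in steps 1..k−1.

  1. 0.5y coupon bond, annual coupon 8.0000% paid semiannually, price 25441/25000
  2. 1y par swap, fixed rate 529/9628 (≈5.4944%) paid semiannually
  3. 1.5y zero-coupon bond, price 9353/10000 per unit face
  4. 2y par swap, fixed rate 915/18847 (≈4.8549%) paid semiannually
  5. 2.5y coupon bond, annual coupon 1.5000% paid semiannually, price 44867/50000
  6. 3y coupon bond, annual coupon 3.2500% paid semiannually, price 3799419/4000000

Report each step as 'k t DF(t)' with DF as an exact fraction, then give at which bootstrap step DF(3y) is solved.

1 1/2 1957/2000
2 1 9471/10000
3 3/2 9353/10000
4 2 1817/2000
5 5/2 4313/5000
6 3 4303/5000
DF(3y) is solved at step 6

step 1 [0.5y] bond c/2=1/25: DF=(25441/25000 − 1/25·(0))/(1+1/25) = 1957/2000 ≈ 0.978500
step 2 [1y] swap r/2=529/19256: DF=(1 − 529/19256·(0.978500))/(1+529/19256) = 9471/10000 ≈ 0.947100
step 3 [1.5y] zero: DF = P = 9353/10000 ≈ 0.935300
step 4 [2y] swap r/2=915/37694: DF=(1 − 915/37694·(0.978500+0.947100+0.935300))/(1+915/37694) = 1817/2000 ≈ 0.908500
step 5 [2.5y] bond c/2=3/400: DF=(44867/50000 − 3/400·(0.978500+0.947100+0.935300+0.908500))/(1+3/400) = 4313/5000 ≈ 0.862600
step 6 [3y] bond c/2=13/800: DF=(3799419/4000000 − 13/800·(0.978500+0.947100+0.935300+0.908500+0.862600))/(1+13/800) = 4303/5000 ≈ 0.860600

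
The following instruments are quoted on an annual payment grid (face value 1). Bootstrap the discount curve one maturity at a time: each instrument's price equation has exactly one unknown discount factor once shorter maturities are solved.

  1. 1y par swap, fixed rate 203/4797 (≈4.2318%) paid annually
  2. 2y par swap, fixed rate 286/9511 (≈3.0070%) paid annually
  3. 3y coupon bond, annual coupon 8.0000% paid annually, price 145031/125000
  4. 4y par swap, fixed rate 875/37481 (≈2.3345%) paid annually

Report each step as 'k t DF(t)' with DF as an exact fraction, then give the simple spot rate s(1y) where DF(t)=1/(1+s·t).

step 1 [1y] swap r/1=203/4797: DF=(1 − 203/4797·(0))/(1+203/4797) = 4797/5000 ≈ 0.959400
step 2 [2y] swap r/1=286/9511: DF=(1 − 286/9511·(0.959400))/(1+286/9511) = 2357/2500 ≈ 0.942800
step 3 [3y] bond c/1=2/25: DF=(145031/125000 − 2/25·(0.959400+0.942800))/(1+2/25) = 4667/5000 ≈ 0.933400
step 4 [4y] swap r/1=875/37481: DF=(1 − 875/37481·(0.959400+0.942800+0.933400))/(1+875/37481) = 73/80 ≈ 0.912500

1 1 4797/5000
2 2 2357/2500
3 3 4667/5000
4 4 73/80
s(1y) = (1/(4797/5000) − 1)/(1) = 203/4797 ≈ 4.2318%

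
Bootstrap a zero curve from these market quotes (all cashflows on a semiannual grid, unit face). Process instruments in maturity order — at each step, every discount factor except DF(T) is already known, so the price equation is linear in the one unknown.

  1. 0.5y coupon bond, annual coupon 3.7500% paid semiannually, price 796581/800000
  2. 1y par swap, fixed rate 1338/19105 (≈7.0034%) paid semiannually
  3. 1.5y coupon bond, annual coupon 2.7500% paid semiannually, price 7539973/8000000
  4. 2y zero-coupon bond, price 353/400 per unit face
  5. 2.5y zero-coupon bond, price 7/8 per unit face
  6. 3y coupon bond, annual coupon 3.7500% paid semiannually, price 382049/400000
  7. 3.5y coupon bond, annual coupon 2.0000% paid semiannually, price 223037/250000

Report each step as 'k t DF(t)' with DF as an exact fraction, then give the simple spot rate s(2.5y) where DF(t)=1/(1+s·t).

1 1/2 4887/5000
2 1 9331/10000
3 3/2 4519/5000
4 2 353/400
5 5/2 7/8
6 3 4267/5000
7 7/2 1037/1250
s(2.5y) = (1/(7/8) − 1)/(5/2) = 2/35 ≈ 5.7143%

step 1 [0.5y] bond c/2=3/160: DF=(796581/800000 − 3/160·(0))/(1+3/160) = 4887/5000 ≈ 0.977400
step 2 [1y] swap r/2=669/19105: DF=(1 − 669/19105·(0.977400))/(1+669/19105) = 9331/10000 ≈ 0.933100
step 3 [1.5y] bond c/2=11/800: DF=(7539973/8000000 − 11/800·(0.977400+0.933100))/(1+11/800) = 4519/5000 ≈ 0.903800
step 4 [2y] zero: DF = P = 353/400 ≈ 0.882500
step 5 [2.5y] zero: DF = P = 7/8 ≈ 0.875000
step 6 [3y] bond c/2=3/160: DF=(382049/400000 − 3/160·(0.977400+0.933100+0.903800+0.882500+0.875000))/(1+3/160) = 4267/5000 ≈ 0.853400
step 7 [3.5y] bond c/2=1/100: DF=(223037/250000 − 1/100·(0.977400+0.933100+0.903800+0.882500+0.875000+0.853400))/(1+1/100) = 1037/1250 ≈ 0.829600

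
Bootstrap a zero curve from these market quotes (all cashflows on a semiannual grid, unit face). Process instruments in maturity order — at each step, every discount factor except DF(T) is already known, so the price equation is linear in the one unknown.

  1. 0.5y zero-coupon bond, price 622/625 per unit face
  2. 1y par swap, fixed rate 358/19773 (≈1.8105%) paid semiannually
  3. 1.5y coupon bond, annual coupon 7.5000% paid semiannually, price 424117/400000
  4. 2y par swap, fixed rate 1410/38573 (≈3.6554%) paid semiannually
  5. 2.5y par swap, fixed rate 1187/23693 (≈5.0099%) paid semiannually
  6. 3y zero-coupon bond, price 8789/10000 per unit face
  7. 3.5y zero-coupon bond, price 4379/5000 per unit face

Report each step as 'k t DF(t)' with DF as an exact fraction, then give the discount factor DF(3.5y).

1 1/2 622/625
2 1 9821/10000
3 3/2 1901/2000
4 2 1859/2000
5 5/2 8813/10000
6 3 8789/10000
7 7/2 4379/5000
DF(3.5y) = 4379/5000 ≈ 0.875800

step 1 [0.5y] zero: DF = P = 622/625 ≈ 0.995200
step 2 [1y] swap r/2=179/19773: DF=(1 − 179/19773·(0.995200))/(1+179/19773) = 9821/10000 ≈ 0.982100
step 3 [1.5y] bond c/2=3/80: DF=(424117/400000 − 3/80·(0.995200+0.982100))/(1+3/80) = 1901/2000 ≈ 0.950500
step 4 [2y] swap r/2=705/38573: DF=(1 − 705/38573·(0.995200+0.982100+0.950500))/(1+705/38573) = 1859/2000 ≈ 0.929500
step 5 [2.5y] swap r/2=1187/47386: DF=(1 − 1187/47386·(0.995200+0.982100+0.950500+0.929500))/(1+1187/47386) = 8813/10000 ≈ 0.881300
step 6 [3y] zero: DF = P = 8789/10000 ≈ 0.878900
step 7 [3.5y] zero: DF = P = 4379/5000 ≈ 0.875800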